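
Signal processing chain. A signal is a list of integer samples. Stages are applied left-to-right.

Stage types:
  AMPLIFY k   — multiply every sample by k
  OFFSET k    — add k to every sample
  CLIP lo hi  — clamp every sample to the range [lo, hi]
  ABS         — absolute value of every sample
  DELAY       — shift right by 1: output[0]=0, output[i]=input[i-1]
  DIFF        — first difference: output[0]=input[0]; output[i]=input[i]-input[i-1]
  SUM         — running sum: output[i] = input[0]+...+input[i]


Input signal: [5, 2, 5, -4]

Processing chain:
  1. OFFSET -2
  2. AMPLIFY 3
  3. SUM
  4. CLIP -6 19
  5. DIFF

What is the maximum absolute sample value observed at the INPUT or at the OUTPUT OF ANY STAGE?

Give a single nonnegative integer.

Answer: 18

Derivation:
Input: [5, 2, 5, -4] (max |s|=5)
Stage 1 (OFFSET -2): 5+-2=3, 2+-2=0, 5+-2=3, -4+-2=-6 -> [3, 0, 3, -6] (max |s|=6)
Stage 2 (AMPLIFY 3): 3*3=9, 0*3=0, 3*3=9, -6*3=-18 -> [9, 0, 9, -18] (max |s|=18)
Stage 3 (SUM): sum[0..0]=9, sum[0..1]=9, sum[0..2]=18, sum[0..3]=0 -> [9, 9, 18, 0] (max |s|=18)
Stage 4 (CLIP -6 19): clip(9,-6,19)=9, clip(9,-6,19)=9, clip(18,-6,19)=18, clip(0,-6,19)=0 -> [9, 9, 18, 0] (max |s|=18)
Stage 5 (DIFF): s[0]=9, 9-9=0, 18-9=9, 0-18=-18 -> [9, 0, 9, -18] (max |s|=18)
Overall max amplitude: 18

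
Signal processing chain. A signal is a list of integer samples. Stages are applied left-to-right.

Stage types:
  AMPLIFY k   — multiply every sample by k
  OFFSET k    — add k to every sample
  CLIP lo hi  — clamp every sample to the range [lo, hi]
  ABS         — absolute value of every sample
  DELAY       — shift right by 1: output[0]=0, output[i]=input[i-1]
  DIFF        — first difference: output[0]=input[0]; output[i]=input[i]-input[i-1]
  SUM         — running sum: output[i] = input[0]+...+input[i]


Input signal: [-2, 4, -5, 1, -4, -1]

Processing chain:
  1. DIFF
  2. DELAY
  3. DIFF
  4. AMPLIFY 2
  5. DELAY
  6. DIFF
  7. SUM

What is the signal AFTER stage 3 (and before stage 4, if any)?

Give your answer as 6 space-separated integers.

Answer: 0 -2 8 -15 15 -11

Derivation:
Input: [-2, 4, -5, 1, -4, -1]
Stage 1 (DIFF): s[0]=-2, 4--2=6, -5-4=-9, 1--5=6, -4-1=-5, -1--4=3 -> [-2, 6, -9, 6, -5, 3]
Stage 2 (DELAY): [0, -2, 6, -9, 6, -5] = [0, -2, 6, -9, 6, -5] -> [0, -2, 6, -9, 6, -5]
Stage 3 (DIFF): s[0]=0, -2-0=-2, 6--2=8, -9-6=-15, 6--9=15, -5-6=-11 -> [0, -2, 8, -15, 15, -11]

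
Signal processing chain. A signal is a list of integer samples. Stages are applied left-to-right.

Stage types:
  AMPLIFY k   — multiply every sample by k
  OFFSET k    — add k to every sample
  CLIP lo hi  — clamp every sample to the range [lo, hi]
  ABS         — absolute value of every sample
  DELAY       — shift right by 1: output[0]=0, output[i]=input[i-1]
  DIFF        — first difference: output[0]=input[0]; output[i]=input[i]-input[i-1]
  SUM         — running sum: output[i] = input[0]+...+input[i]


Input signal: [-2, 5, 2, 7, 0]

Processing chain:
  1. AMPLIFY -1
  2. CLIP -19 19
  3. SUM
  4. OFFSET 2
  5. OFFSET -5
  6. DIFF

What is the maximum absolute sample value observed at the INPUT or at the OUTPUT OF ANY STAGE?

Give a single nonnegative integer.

Input: [-2, 5, 2, 7, 0] (max |s|=7)
Stage 1 (AMPLIFY -1): -2*-1=2, 5*-1=-5, 2*-1=-2, 7*-1=-7, 0*-1=0 -> [2, -5, -2, -7, 0] (max |s|=7)
Stage 2 (CLIP -19 19): clip(2,-19,19)=2, clip(-5,-19,19)=-5, clip(-2,-19,19)=-2, clip(-7,-19,19)=-7, clip(0,-19,19)=0 -> [2, -5, -2, -7, 0] (max |s|=7)
Stage 3 (SUM): sum[0..0]=2, sum[0..1]=-3, sum[0..2]=-5, sum[0..3]=-12, sum[0..4]=-12 -> [2, -3, -5, -12, -12] (max |s|=12)
Stage 4 (OFFSET 2): 2+2=4, -3+2=-1, -5+2=-3, -12+2=-10, -12+2=-10 -> [4, -1, -3, -10, -10] (max |s|=10)
Stage 5 (OFFSET -5): 4+-5=-1, -1+-5=-6, -3+-5=-8, -10+-5=-15, -10+-5=-15 -> [-1, -6, -8, -15, -15] (max |s|=15)
Stage 6 (DIFF): s[0]=-1, -6--1=-5, -8--6=-2, -15--8=-7, -15--15=0 -> [-1, -5, -2, -7, 0] (max |s|=7)
Overall max amplitude: 15

Answer: 15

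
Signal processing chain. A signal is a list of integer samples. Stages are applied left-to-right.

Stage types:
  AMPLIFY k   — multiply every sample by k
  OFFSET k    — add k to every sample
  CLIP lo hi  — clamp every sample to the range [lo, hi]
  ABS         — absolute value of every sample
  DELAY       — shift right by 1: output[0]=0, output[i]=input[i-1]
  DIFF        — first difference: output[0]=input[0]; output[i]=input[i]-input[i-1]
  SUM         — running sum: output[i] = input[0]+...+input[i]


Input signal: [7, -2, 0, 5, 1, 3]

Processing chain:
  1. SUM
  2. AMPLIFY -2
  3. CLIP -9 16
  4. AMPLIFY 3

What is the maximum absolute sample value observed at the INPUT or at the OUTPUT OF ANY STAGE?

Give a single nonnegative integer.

Answer: 28

Derivation:
Input: [7, -2, 0, 5, 1, 3] (max |s|=7)
Stage 1 (SUM): sum[0..0]=7, sum[0..1]=5, sum[0..2]=5, sum[0..3]=10, sum[0..4]=11, sum[0..5]=14 -> [7, 5, 5, 10, 11, 14] (max |s|=14)
Stage 2 (AMPLIFY -2): 7*-2=-14, 5*-2=-10, 5*-2=-10, 10*-2=-20, 11*-2=-22, 14*-2=-28 -> [-14, -10, -10, -20, -22, -28] (max |s|=28)
Stage 3 (CLIP -9 16): clip(-14,-9,16)=-9, clip(-10,-9,16)=-9, clip(-10,-9,16)=-9, clip(-20,-9,16)=-9, clip(-22,-9,16)=-9, clip(-28,-9,16)=-9 -> [-9, -9, -9, -9, -9, -9] (max |s|=9)
Stage 4 (AMPLIFY 3): -9*3=-27, -9*3=-27, -9*3=-27, -9*3=-27, -9*3=-27, -9*3=-27 -> [-27, -27, -27, -27, -27, -27] (max |s|=27)
Overall max amplitude: 28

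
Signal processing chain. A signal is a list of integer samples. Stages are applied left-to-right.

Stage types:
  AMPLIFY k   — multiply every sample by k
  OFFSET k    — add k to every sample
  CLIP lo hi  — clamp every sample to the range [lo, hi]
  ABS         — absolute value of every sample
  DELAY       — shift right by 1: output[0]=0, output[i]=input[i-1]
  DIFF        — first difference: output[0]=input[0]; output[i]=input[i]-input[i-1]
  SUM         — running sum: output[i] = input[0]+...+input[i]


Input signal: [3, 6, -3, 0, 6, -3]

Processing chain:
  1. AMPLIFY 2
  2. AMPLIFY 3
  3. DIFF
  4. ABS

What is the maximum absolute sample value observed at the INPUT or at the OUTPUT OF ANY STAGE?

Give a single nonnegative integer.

Answer: 54

Derivation:
Input: [3, 6, -3, 0, 6, -3] (max |s|=6)
Stage 1 (AMPLIFY 2): 3*2=6, 6*2=12, -3*2=-6, 0*2=0, 6*2=12, -3*2=-6 -> [6, 12, -6, 0, 12, -6] (max |s|=12)
Stage 2 (AMPLIFY 3): 6*3=18, 12*3=36, -6*3=-18, 0*3=0, 12*3=36, -6*3=-18 -> [18, 36, -18, 0, 36, -18] (max |s|=36)
Stage 3 (DIFF): s[0]=18, 36-18=18, -18-36=-54, 0--18=18, 36-0=36, -18-36=-54 -> [18, 18, -54, 18, 36, -54] (max |s|=54)
Stage 4 (ABS): |18|=18, |18|=18, |-54|=54, |18|=18, |36|=36, |-54|=54 -> [18, 18, 54, 18, 36, 54] (max |s|=54)
Overall max amplitude: 54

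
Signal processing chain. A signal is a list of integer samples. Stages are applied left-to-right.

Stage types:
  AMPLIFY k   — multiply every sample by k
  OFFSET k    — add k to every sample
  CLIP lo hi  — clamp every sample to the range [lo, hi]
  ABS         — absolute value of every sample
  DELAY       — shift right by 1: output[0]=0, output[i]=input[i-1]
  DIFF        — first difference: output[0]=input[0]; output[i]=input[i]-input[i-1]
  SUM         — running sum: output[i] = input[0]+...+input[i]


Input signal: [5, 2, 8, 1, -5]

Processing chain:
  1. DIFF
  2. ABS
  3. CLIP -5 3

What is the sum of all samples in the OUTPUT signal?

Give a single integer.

Input: [5, 2, 8, 1, -5]
Stage 1 (DIFF): s[0]=5, 2-5=-3, 8-2=6, 1-8=-7, -5-1=-6 -> [5, -3, 6, -7, -6]
Stage 2 (ABS): |5|=5, |-3|=3, |6|=6, |-7|=7, |-6|=6 -> [5, 3, 6, 7, 6]
Stage 3 (CLIP -5 3): clip(5,-5,3)=3, clip(3,-5,3)=3, clip(6,-5,3)=3, clip(7,-5,3)=3, clip(6,-5,3)=3 -> [3, 3, 3, 3, 3]
Output sum: 15

Answer: 15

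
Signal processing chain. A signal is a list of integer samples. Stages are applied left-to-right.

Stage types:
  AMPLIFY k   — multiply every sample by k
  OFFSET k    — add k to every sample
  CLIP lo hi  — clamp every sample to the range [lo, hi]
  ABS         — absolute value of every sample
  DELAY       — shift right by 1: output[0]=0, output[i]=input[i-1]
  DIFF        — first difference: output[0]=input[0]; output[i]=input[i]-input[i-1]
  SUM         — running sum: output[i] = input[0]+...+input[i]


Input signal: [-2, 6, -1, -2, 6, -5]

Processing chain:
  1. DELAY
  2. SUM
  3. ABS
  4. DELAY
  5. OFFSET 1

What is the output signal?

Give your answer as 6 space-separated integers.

Input: [-2, 6, -1, -2, 6, -5]
Stage 1 (DELAY): [0, -2, 6, -1, -2, 6] = [0, -2, 6, -1, -2, 6] -> [0, -2, 6, -1, -2, 6]
Stage 2 (SUM): sum[0..0]=0, sum[0..1]=-2, sum[0..2]=4, sum[0..3]=3, sum[0..4]=1, sum[0..5]=7 -> [0, -2, 4, 3, 1, 7]
Stage 3 (ABS): |0|=0, |-2|=2, |4|=4, |3|=3, |1|=1, |7|=7 -> [0, 2, 4, 3, 1, 7]
Stage 4 (DELAY): [0, 0, 2, 4, 3, 1] = [0, 0, 2, 4, 3, 1] -> [0, 0, 2, 4, 3, 1]
Stage 5 (OFFSET 1): 0+1=1, 0+1=1, 2+1=3, 4+1=5, 3+1=4, 1+1=2 -> [1, 1, 3, 5, 4, 2]

Answer: 1 1 3 5 4 2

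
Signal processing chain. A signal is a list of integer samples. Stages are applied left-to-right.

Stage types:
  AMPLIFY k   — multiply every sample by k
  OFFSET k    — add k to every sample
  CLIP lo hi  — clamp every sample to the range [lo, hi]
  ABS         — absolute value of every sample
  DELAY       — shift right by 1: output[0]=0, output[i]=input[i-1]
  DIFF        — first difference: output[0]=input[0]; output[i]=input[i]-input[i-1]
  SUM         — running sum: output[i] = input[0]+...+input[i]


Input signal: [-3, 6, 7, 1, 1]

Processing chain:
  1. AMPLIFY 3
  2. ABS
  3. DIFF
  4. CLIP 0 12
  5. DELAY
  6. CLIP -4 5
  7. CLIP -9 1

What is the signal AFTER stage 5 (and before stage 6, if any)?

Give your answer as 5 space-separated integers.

Answer: 0 9 9 3 0

Derivation:
Input: [-3, 6, 7, 1, 1]
Stage 1 (AMPLIFY 3): -3*3=-9, 6*3=18, 7*3=21, 1*3=3, 1*3=3 -> [-9, 18, 21, 3, 3]
Stage 2 (ABS): |-9|=9, |18|=18, |21|=21, |3|=3, |3|=3 -> [9, 18, 21, 3, 3]
Stage 3 (DIFF): s[0]=9, 18-9=9, 21-18=3, 3-21=-18, 3-3=0 -> [9, 9, 3, -18, 0]
Stage 4 (CLIP 0 12): clip(9,0,12)=9, clip(9,0,12)=9, clip(3,0,12)=3, clip(-18,0,12)=0, clip(0,0,12)=0 -> [9, 9, 3, 0, 0]
Stage 5 (DELAY): [0, 9, 9, 3, 0] = [0, 9, 9, 3, 0] -> [0, 9, 9, 3, 0]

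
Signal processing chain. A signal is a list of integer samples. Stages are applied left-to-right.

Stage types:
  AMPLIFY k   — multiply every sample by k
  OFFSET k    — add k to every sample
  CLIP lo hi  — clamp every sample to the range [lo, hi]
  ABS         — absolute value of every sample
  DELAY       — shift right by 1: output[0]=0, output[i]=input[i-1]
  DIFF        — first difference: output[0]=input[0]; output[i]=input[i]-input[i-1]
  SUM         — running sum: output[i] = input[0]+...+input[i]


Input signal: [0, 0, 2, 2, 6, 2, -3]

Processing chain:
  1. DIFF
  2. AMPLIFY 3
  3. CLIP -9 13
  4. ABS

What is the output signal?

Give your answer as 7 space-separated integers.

Input: [0, 0, 2, 2, 6, 2, -3]
Stage 1 (DIFF): s[0]=0, 0-0=0, 2-0=2, 2-2=0, 6-2=4, 2-6=-4, -3-2=-5 -> [0, 0, 2, 0, 4, -4, -5]
Stage 2 (AMPLIFY 3): 0*3=0, 0*3=0, 2*3=6, 0*3=0, 4*3=12, -4*3=-12, -5*3=-15 -> [0, 0, 6, 0, 12, -12, -15]
Stage 3 (CLIP -9 13): clip(0,-9,13)=0, clip(0,-9,13)=0, clip(6,-9,13)=6, clip(0,-9,13)=0, clip(12,-9,13)=12, clip(-12,-9,13)=-9, clip(-15,-9,13)=-9 -> [0, 0, 6, 0, 12, -9, -9]
Stage 4 (ABS): |0|=0, |0|=0, |6|=6, |0|=0, |12|=12, |-9|=9, |-9|=9 -> [0, 0, 6, 0, 12, 9, 9]

Answer: 0 0 6 0 12 9 9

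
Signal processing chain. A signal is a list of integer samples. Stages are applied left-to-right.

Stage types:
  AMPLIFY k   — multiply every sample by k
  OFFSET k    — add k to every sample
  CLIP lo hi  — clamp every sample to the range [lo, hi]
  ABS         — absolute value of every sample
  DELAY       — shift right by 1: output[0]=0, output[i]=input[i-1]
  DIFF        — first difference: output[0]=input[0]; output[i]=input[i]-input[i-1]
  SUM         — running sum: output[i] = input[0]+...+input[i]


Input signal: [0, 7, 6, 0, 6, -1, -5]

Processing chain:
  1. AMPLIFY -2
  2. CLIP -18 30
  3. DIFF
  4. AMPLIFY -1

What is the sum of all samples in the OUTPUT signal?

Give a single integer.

Input: [0, 7, 6, 0, 6, -1, -5]
Stage 1 (AMPLIFY -2): 0*-2=0, 7*-2=-14, 6*-2=-12, 0*-2=0, 6*-2=-12, -1*-2=2, -5*-2=10 -> [0, -14, -12, 0, -12, 2, 10]
Stage 2 (CLIP -18 30): clip(0,-18,30)=0, clip(-14,-18,30)=-14, clip(-12,-18,30)=-12, clip(0,-18,30)=0, clip(-12,-18,30)=-12, clip(2,-18,30)=2, clip(10,-18,30)=10 -> [0, -14, -12, 0, -12, 2, 10]
Stage 3 (DIFF): s[0]=0, -14-0=-14, -12--14=2, 0--12=12, -12-0=-12, 2--12=14, 10-2=8 -> [0, -14, 2, 12, -12, 14, 8]
Stage 4 (AMPLIFY -1): 0*-1=0, -14*-1=14, 2*-1=-2, 12*-1=-12, -12*-1=12, 14*-1=-14, 8*-1=-8 -> [0, 14, -2, -12, 12, -14, -8]
Output sum: -10

Answer: -10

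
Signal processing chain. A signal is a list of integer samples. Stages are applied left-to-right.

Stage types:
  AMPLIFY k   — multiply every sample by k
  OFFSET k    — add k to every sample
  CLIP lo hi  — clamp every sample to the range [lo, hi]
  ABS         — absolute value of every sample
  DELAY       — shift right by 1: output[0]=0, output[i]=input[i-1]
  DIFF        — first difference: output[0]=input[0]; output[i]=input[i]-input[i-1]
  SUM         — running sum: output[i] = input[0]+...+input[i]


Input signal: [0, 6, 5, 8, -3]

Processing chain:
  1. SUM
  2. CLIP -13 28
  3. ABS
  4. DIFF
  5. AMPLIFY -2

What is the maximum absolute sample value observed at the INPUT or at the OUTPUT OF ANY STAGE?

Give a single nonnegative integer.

Answer: 19

Derivation:
Input: [0, 6, 5, 8, -3] (max |s|=8)
Stage 1 (SUM): sum[0..0]=0, sum[0..1]=6, sum[0..2]=11, sum[0..3]=19, sum[0..4]=16 -> [0, 6, 11, 19, 16] (max |s|=19)
Stage 2 (CLIP -13 28): clip(0,-13,28)=0, clip(6,-13,28)=6, clip(11,-13,28)=11, clip(19,-13,28)=19, clip(16,-13,28)=16 -> [0, 6, 11, 19, 16] (max |s|=19)
Stage 3 (ABS): |0|=0, |6|=6, |11|=11, |19|=19, |16|=16 -> [0, 6, 11, 19, 16] (max |s|=19)
Stage 4 (DIFF): s[0]=0, 6-0=6, 11-6=5, 19-11=8, 16-19=-3 -> [0, 6, 5, 8, -3] (max |s|=8)
Stage 5 (AMPLIFY -2): 0*-2=0, 6*-2=-12, 5*-2=-10, 8*-2=-16, -3*-2=6 -> [0, -12, -10, -16, 6] (max |s|=16)
Overall max amplitude: 19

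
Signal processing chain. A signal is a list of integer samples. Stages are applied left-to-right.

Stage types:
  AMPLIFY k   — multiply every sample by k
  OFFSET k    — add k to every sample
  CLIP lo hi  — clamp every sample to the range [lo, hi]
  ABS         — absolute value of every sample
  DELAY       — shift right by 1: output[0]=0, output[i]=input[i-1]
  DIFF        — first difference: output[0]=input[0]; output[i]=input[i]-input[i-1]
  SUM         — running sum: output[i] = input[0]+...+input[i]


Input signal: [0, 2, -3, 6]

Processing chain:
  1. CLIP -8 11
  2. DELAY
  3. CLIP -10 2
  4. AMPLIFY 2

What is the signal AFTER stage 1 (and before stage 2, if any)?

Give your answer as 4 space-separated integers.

Input: [0, 2, -3, 6]
Stage 1 (CLIP -8 11): clip(0,-8,11)=0, clip(2,-8,11)=2, clip(-3,-8,11)=-3, clip(6,-8,11)=6 -> [0, 2, -3, 6]

Answer: 0 2 -3 6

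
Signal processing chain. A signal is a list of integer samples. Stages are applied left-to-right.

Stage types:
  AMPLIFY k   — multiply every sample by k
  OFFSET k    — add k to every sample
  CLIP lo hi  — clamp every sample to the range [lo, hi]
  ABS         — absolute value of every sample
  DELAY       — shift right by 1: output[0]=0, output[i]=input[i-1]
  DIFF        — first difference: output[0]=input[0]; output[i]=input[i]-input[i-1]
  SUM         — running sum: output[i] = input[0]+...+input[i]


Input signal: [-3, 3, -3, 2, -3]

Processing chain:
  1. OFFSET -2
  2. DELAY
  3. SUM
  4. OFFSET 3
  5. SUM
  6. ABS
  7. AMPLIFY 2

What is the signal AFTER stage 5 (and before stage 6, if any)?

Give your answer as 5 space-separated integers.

Answer: 3 1 0 -6 -12

Derivation:
Input: [-3, 3, -3, 2, -3]
Stage 1 (OFFSET -2): -3+-2=-5, 3+-2=1, -3+-2=-5, 2+-2=0, -3+-2=-5 -> [-5, 1, -5, 0, -5]
Stage 2 (DELAY): [0, -5, 1, -5, 0] = [0, -5, 1, -5, 0] -> [0, -5, 1, -5, 0]
Stage 3 (SUM): sum[0..0]=0, sum[0..1]=-5, sum[0..2]=-4, sum[0..3]=-9, sum[0..4]=-9 -> [0, -5, -4, -9, -9]
Stage 4 (OFFSET 3): 0+3=3, -5+3=-2, -4+3=-1, -9+3=-6, -9+3=-6 -> [3, -2, -1, -6, -6]
Stage 5 (SUM): sum[0..0]=3, sum[0..1]=1, sum[0..2]=0, sum[0..3]=-6, sum[0..4]=-12 -> [3, 1, 0, -6, -12]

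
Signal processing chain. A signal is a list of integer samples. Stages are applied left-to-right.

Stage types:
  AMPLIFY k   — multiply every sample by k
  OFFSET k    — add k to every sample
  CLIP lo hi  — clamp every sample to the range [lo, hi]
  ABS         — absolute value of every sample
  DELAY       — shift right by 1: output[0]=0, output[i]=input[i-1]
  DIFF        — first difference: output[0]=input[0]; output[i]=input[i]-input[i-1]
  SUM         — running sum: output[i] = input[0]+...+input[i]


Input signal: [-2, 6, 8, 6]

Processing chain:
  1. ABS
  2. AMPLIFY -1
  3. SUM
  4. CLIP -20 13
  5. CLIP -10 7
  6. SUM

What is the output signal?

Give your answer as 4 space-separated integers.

Input: [-2, 6, 8, 6]
Stage 1 (ABS): |-2|=2, |6|=6, |8|=8, |6|=6 -> [2, 6, 8, 6]
Stage 2 (AMPLIFY -1): 2*-1=-2, 6*-1=-6, 8*-1=-8, 6*-1=-6 -> [-2, -6, -8, -6]
Stage 3 (SUM): sum[0..0]=-2, sum[0..1]=-8, sum[0..2]=-16, sum[0..3]=-22 -> [-2, -8, -16, -22]
Stage 4 (CLIP -20 13): clip(-2,-20,13)=-2, clip(-8,-20,13)=-8, clip(-16,-20,13)=-16, clip(-22,-20,13)=-20 -> [-2, -8, -16, -20]
Stage 5 (CLIP -10 7): clip(-2,-10,7)=-2, clip(-8,-10,7)=-8, clip(-16,-10,7)=-10, clip(-20,-10,7)=-10 -> [-2, -8, -10, -10]
Stage 6 (SUM): sum[0..0]=-2, sum[0..1]=-10, sum[0..2]=-20, sum[0..3]=-30 -> [-2, -10, -20, -30]

Answer: -2 -10 -20 -30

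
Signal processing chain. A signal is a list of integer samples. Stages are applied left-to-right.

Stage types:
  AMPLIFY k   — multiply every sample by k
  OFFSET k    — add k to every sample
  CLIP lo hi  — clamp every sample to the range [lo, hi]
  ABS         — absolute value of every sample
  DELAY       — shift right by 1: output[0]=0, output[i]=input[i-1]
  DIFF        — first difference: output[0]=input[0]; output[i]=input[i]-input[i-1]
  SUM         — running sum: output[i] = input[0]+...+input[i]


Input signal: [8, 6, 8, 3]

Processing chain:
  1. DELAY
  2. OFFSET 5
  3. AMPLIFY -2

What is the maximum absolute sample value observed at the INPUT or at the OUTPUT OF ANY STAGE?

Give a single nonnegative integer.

Input: [8, 6, 8, 3] (max |s|=8)
Stage 1 (DELAY): [0, 8, 6, 8] = [0, 8, 6, 8] -> [0, 8, 6, 8] (max |s|=8)
Stage 2 (OFFSET 5): 0+5=5, 8+5=13, 6+5=11, 8+5=13 -> [5, 13, 11, 13] (max |s|=13)
Stage 3 (AMPLIFY -2): 5*-2=-10, 13*-2=-26, 11*-2=-22, 13*-2=-26 -> [-10, -26, -22, -26] (max |s|=26)
Overall max amplitude: 26

Answer: 26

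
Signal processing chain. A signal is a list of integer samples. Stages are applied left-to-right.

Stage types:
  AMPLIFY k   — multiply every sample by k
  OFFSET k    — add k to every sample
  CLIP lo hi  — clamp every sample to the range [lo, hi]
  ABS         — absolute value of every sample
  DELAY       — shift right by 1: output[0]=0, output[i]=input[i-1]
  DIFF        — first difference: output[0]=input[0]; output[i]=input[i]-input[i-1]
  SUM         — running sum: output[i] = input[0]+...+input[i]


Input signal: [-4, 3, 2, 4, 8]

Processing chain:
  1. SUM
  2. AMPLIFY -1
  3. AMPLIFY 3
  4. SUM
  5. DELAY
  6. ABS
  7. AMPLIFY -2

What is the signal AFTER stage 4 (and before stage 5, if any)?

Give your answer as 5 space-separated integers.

Answer: 12 15 12 -3 -42

Derivation:
Input: [-4, 3, 2, 4, 8]
Stage 1 (SUM): sum[0..0]=-4, sum[0..1]=-1, sum[0..2]=1, sum[0..3]=5, sum[0..4]=13 -> [-4, -1, 1, 5, 13]
Stage 2 (AMPLIFY -1): -4*-1=4, -1*-1=1, 1*-1=-1, 5*-1=-5, 13*-1=-13 -> [4, 1, -1, -5, -13]
Stage 3 (AMPLIFY 3): 4*3=12, 1*3=3, -1*3=-3, -5*3=-15, -13*3=-39 -> [12, 3, -3, -15, -39]
Stage 4 (SUM): sum[0..0]=12, sum[0..1]=15, sum[0..2]=12, sum[0..3]=-3, sum[0..4]=-42 -> [12, 15, 12, -3, -42]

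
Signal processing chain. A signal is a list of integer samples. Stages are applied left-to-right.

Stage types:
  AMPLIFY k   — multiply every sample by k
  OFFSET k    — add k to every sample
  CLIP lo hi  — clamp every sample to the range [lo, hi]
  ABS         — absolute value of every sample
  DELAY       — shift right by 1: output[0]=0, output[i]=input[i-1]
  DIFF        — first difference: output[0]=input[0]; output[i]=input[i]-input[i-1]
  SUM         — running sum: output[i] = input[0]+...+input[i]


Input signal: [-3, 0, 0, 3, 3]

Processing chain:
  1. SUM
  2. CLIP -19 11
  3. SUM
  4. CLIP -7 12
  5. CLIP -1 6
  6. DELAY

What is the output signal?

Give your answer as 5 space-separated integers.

Input: [-3, 0, 0, 3, 3]
Stage 1 (SUM): sum[0..0]=-3, sum[0..1]=-3, sum[0..2]=-3, sum[0..3]=0, sum[0..4]=3 -> [-3, -3, -3, 0, 3]
Stage 2 (CLIP -19 11): clip(-3,-19,11)=-3, clip(-3,-19,11)=-3, clip(-3,-19,11)=-3, clip(0,-19,11)=0, clip(3,-19,11)=3 -> [-3, -3, -3, 0, 3]
Stage 3 (SUM): sum[0..0]=-3, sum[0..1]=-6, sum[0..2]=-9, sum[0..3]=-9, sum[0..4]=-6 -> [-3, -6, -9, -9, -6]
Stage 4 (CLIP -7 12): clip(-3,-7,12)=-3, clip(-6,-7,12)=-6, clip(-9,-7,12)=-7, clip(-9,-7,12)=-7, clip(-6,-7,12)=-6 -> [-3, -6, -7, -7, -6]
Stage 5 (CLIP -1 6): clip(-3,-1,6)=-1, clip(-6,-1,6)=-1, clip(-7,-1,6)=-1, clip(-7,-1,6)=-1, clip(-6,-1,6)=-1 -> [-1, -1, -1, -1, -1]
Stage 6 (DELAY): [0, -1, -1, -1, -1] = [0, -1, -1, -1, -1] -> [0, -1, -1, -1, -1]

Answer: 0 -1 -1 -1 -1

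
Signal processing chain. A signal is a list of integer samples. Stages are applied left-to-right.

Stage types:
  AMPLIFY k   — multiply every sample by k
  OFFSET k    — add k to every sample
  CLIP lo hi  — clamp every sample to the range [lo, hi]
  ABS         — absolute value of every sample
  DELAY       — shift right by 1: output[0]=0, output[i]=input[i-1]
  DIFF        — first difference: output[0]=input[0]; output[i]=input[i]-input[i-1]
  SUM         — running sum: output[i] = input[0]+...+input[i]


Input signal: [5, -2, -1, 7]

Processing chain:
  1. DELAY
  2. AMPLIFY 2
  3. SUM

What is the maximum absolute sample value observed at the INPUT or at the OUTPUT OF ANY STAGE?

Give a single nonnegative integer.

Answer: 10

Derivation:
Input: [5, -2, -1, 7] (max |s|=7)
Stage 1 (DELAY): [0, 5, -2, -1] = [0, 5, -2, -1] -> [0, 5, -2, -1] (max |s|=5)
Stage 2 (AMPLIFY 2): 0*2=0, 5*2=10, -2*2=-4, -1*2=-2 -> [0, 10, -4, -2] (max |s|=10)
Stage 3 (SUM): sum[0..0]=0, sum[0..1]=10, sum[0..2]=6, sum[0..3]=4 -> [0, 10, 6, 4] (max |s|=10)
Overall max amplitude: 10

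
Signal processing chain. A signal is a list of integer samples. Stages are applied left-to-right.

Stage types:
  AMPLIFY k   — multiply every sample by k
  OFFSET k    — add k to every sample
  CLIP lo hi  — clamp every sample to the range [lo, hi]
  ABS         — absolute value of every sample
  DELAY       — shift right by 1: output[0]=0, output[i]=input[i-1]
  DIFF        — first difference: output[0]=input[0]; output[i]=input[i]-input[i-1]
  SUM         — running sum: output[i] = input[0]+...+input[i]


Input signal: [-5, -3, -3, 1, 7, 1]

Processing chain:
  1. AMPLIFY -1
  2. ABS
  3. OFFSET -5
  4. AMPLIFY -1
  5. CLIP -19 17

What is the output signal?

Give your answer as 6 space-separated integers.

Input: [-5, -3, -3, 1, 7, 1]
Stage 1 (AMPLIFY -1): -5*-1=5, -3*-1=3, -3*-1=3, 1*-1=-1, 7*-1=-7, 1*-1=-1 -> [5, 3, 3, -1, -7, -1]
Stage 2 (ABS): |5|=5, |3|=3, |3|=3, |-1|=1, |-7|=7, |-1|=1 -> [5, 3, 3, 1, 7, 1]
Stage 3 (OFFSET -5): 5+-5=0, 3+-5=-2, 3+-5=-2, 1+-5=-4, 7+-5=2, 1+-5=-4 -> [0, -2, -2, -4, 2, -4]
Stage 4 (AMPLIFY -1): 0*-1=0, -2*-1=2, -2*-1=2, -4*-1=4, 2*-1=-2, -4*-1=4 -> [0, 2, 2, 4, -2, 4]
Stage 5 (CLIP -19 17): clip(0,-19,17)=0, clip(2,-19,17)=2, clip(2,-19,17)=2, clip(4,-19,17)=4, clip(-2,-19,17)=-2, clip(4,-19,17)=4 -> [0, 2, 2, 4, -2, 4]

Answer: 0 2 2 4 -2 4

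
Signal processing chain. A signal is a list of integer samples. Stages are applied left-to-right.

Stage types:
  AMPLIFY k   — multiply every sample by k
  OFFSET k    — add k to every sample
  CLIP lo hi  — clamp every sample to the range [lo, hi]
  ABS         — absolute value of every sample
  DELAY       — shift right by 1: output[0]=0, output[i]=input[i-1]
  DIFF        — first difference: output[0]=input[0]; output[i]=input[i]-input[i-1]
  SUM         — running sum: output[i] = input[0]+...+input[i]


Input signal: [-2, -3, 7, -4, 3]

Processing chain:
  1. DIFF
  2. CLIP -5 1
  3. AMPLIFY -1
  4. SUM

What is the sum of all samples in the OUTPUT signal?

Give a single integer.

Input: [-2, -3, 7, -4, 3]
Stage 1 (DIFF): s[0]=-2, -3--2=-1, 7--3=10, -4-7=-11, 3--4=7 -> [-2, -1, 10, -11, 7]
Stage 2 (CLIP -5 1): clip(-2,-5,1)=-2, clip(-1,-5,1)=-1, clip(10,-5,1)=1, clip(-11,-5,1)=-5, clip(7,-5,1)=1 -> [-2, -1, 1, -5, 1]
Stage 3 (AMPLIFY -1): -2*-1=2, -1*-1=1, 1*-1=-1, -5*-1=5, 1*-1=-1 -> [2, 1, -1, 5, -1]
Stage 4 (SUM): sum[0..0]=2, sum[0..1]=3, sum[0..2]=2, sum[0..3]=7, sum[0..4]=6 -> [2, 3, 2, 7, 6]
Output sum: 20

Answer: 20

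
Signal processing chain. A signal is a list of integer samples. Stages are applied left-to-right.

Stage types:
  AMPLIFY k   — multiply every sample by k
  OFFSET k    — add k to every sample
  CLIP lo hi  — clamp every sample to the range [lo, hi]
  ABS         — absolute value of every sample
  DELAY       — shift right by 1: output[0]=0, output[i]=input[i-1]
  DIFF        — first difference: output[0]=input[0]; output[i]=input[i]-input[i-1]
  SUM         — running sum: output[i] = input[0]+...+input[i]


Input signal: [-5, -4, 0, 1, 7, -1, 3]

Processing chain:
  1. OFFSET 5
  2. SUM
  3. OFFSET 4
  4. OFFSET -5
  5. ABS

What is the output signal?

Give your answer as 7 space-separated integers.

Input: [-5, -4, 0, 1, 7, -1, 3]
Stage 1 (OFFSET 5): -5+5=0, -4+5=1, 0+5=5, 1+5=6, 7+5=12, -1+5=4, 3+5=8 -> [0, 1, 5, 6, 12, 4, 8]
Stage 2 (SUM): sum[0..0]=0, sum[0..1]=1, sum[0..2]=6, sum[0..3]=12, sum[0..4]=24, sum[0..5]=28, sum[0..6]=36 -> [0, 1, 6, 12, 24, 28, 36]
Stage 3 (OFFSET 4): 0+4=4, 1+4=5, 6+4=10, 12+4=16, 24+4=28, 28+4=32, 36+4=40 -> [4, 5, 10, 16, 28, 32, 40]
Stage 4 (OFFSET -5): 4+-5=-1, 5+-5=0, 10+-5=5, 16+-5=11, 28+-5=23, 32+-5=27, 40+-5=35 -> [-1, 0, 5, 11, 23, 27, 35]
Stage 5 (ABS): |-1|=1, |0|=0, |5|=5, |11|=11, |23|=23, |27|=27, |35|=35 -> [1, 0, 5, 11, 23, 27, 35]

Answer: 1 0 5 11 23 27 35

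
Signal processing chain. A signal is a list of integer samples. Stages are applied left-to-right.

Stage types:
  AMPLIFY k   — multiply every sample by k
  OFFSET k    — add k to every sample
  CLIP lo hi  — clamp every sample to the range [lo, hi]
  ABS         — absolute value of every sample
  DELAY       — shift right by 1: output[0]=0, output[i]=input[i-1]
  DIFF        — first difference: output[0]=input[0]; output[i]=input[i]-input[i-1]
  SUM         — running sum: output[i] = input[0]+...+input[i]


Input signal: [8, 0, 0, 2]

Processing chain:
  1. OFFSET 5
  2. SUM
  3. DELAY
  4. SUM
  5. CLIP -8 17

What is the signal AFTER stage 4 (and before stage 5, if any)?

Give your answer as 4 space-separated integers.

Answer: 0 13 31 54

Derivation:
Input: [8, 0, 0, 2]
Stage 1 (OFFSET 5): 8+5=13, 0+5=5, 0+5=5, 2+5=7 -> [13, 5, 5, 7]
Stage 2 (SUM): sum[0..0]=13, sum[0..1]=18, sum[0..2]=23, sum[0..3]=30 -> [13, 18, 23, 30]
Stage 3 (DELAY): [0, 13, 18, 23] = [0, 13, 18, 23] -> [0, 13, 18, 23]
Stage 4 (SUM): sum[0..0]=0, sum[0..1]=13, sum[0..2]=31, sum[0..3]=54 -> [0, 13, 31, 54]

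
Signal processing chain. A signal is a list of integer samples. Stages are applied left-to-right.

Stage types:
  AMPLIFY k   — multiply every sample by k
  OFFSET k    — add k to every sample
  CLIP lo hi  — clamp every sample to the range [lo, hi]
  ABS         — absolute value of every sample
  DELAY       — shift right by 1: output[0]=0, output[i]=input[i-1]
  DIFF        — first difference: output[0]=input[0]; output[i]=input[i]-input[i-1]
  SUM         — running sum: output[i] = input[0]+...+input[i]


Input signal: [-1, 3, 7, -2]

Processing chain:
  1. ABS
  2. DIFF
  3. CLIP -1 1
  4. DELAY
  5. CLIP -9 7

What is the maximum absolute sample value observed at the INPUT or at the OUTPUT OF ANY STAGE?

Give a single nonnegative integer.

Answer: 7

Derivation:
Input: [-1, 3, 7, -2] (max |s|=7)
Stage 1 (ABS): |-1|=1, |3|=3, |7|=7, |-2|=2 -> [1, 3, 7, 2] (max |s|=7)
Stage 2 (DIFF): s[0]=1, 3-1=2, 7-3=4, 2-7=-5 -> [1, 2, 4, -5] (max |s|=5)
Stage 3 (CLIP -1 1): clip(1,-1,1)=1, clip(2,-1,1)=1, clip(4,-1,1)=1, clip(-5,-1,1)=-1 -> [1, 1, 1, -1] (max |s|=1)
Stage 4 (DELAY): [0, 1, 1, 1] = [0, 1, 1, 1] -> [0, 1, 1, 1] (max |s|=1)
Stage 5 (CLIP -9 7): clip(0,-9,7)=0, clip(1,-9,7)=1, clip(1,-9,7)=1, clip(1,-9,7)=1 -> [0, 1, 1, 1] (max |s|=1)
Overall max amplitude: 7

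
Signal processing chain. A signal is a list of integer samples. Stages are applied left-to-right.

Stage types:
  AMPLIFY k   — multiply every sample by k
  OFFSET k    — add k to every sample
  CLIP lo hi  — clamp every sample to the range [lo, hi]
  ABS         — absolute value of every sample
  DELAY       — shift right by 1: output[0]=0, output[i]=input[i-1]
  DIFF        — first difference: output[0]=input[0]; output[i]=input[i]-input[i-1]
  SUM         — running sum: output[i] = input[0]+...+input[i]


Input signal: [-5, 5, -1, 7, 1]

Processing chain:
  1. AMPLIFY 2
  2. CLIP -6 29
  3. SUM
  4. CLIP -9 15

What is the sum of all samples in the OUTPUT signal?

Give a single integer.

Input: [-5, 5, -1, 7, 1]
Stage 1 (AMPLIFY 2): -5*2=-10, 5*2=10, -1*2=-2, 7*2=14, 1*2=2 -> [-10, 10, -2, 14, 2]
Stage 2 (CLIP -6 29): clip(-10,-6,29)=-6, clip(10,-6,29)=10, clip(-2,-6,29)=-2, clip(14,-6,29)=14, clip(2,-6,29)=2 -> [-6, 10, -2, 14, 2]
Stage 3 (SUM): sum[0..0]=-6, sum[0..1]=4, sum[0..2]=2, sum[0..3]=16, sum[0..4]=18 -> [-6, 4, 2, 16, 18]
Stage 4 (CLIP -9 15): clip(-6,-9,15)=-6, clip(4,-9,15)=4, clip(2,-9,15)=2, clip(16,-9,15)=15, clip(18,-9,15)=15 -> [-6, 4, 2, 15, 15]
Output sum: 30

Answer: 30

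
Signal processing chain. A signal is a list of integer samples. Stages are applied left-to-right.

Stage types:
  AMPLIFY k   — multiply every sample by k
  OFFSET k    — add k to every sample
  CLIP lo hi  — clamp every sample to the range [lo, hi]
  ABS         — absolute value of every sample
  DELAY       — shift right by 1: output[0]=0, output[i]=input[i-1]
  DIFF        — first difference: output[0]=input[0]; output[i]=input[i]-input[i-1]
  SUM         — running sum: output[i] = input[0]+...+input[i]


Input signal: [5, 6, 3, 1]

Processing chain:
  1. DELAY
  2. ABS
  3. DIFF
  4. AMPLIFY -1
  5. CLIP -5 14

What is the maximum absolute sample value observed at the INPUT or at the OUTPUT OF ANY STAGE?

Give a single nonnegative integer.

Input: [5, 6, 3, 1] (max |s|=6)
Stage 1 (DELAY): [0, 5, 6, 3] = [0, 5, 6, 3] -> [0, 5, 6, 3] (max |s|=6)
Stage 2 (ABS): |0|=0, |5|=5, |6|=6, |3|=3 -> [0, 5, 6, 3] (max |s|=6)
Stage 3 (DIFF): s[0]=0, 5-0=5, 6-5=1, 3-6=-3 -> [0, 5, 1, -3] (max |s|=5)
Stage 4 (AMPLIFY -1): 0*-1=0, 5*-1=-5, 1*-1=-1, -3*-1=3 -> [0, -5, -1, 3] (max |s|=5)
Stage 5 (CLIP -5 14): clip(0,-5,14)=0, clip(-5,-5,14)=-5, clip(-1,-5,14)=-1, clip(3,-5,14)=3 -> [0, -5, -1, 3] (max |s|=5)
Overall max amplitude: 6

Answer: 6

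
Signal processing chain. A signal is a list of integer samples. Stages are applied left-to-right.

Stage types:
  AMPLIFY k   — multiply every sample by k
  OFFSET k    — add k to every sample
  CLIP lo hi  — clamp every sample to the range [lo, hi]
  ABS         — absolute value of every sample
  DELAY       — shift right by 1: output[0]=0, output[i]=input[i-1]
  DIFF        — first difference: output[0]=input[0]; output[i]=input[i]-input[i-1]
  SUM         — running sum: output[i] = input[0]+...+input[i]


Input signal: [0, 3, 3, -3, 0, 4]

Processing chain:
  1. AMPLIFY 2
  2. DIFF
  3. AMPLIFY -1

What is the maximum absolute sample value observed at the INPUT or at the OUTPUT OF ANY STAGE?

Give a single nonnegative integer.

Input: [0, 3, 3, -3, 0, 4] (max |s|=4)
Stage 1 (AMPLIFY 2): 0*2=0, 3*2=6, 3*2=6, -3*2=-6, 0*2=0, 4*2=8 -> [0, 6, 6, -6, 0, 8] (max |s|=8)
Stage 2 (DIFF): s[0]=0, 6-0=6, 6-6=0, -6-6=-12, 0--6=6, 8-0=8 -> [0, 6, 0, -12, 6, 8] (max |s|=12)
Stage 3 (AMPLIFY -1): 0*-1=0, 6*-1=-6, 0*-1=0, -12*-1=12, 6*-1=-6, 8*-1=-8 -> [0, -6, 0, 12, -6, -8] (max |s|=12)
Overall max amplitude: 12

Answer: 12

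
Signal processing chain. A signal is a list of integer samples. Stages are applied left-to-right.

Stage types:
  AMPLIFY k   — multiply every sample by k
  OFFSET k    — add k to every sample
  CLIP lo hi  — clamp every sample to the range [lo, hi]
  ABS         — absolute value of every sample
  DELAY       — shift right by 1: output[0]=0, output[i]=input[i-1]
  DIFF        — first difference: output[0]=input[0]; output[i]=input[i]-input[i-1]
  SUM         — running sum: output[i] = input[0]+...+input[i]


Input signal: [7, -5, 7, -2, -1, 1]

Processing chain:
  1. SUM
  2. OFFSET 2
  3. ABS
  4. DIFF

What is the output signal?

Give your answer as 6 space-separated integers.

Input: [7, -5, 7, -2, -1, 1]
Stage 1 (SUM): sum[0..0]=7, sum[0..1]=2, sum[0..2]=9, sum[0..3]=7, sum[0..4]=6, sum[0..5]=7 -> [7, 2, 9, 7, 6, 7]
Stage 2 (OFFSET 2): 7+2=9, 2+2=4, 9+2=11, 7+2=9, 6+2=8, 7+2=9 -> [9, 4, 11, 9, 8, 9]
Stage 3 (ABS): |9|=9, |4|=4, |11|=11, |9|=9, |8|=8, |9|=9 -> [9, 4, 11, 9, 8, 9]
Stage 4 (DIFF): s[0]=9, 4-9=-5, 11-4=7, 9-11=-2, 8-9=-1, 9-8=1 -> [9, -5, 7, -2, -1, 1]

Answer: 9 -5 7 -2 -1 1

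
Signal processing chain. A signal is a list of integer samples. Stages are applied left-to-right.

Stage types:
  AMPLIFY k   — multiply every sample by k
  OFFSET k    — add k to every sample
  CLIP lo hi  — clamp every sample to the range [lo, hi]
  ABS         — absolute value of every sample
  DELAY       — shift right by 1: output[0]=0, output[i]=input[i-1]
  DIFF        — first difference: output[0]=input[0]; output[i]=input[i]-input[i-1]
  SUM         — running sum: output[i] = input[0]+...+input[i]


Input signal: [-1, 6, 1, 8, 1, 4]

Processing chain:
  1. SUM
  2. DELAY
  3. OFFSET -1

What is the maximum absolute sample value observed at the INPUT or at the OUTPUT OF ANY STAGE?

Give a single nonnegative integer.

Answer: 19

Derivation:
Input: [-1, 6, 1, 8, 1, 4] (max |s|=8)
Stage 1 (SUM): sum[0..0]=-1, sum[0..1]=5, sum[0..2]=6, sum[0..3]=14, sum[0..4]=15, sum[0..5]=19 -> [-1, 5, 6, 14, 15, 19] (max |s|=19)
Stage 2 (DELAY): [0, -1, 5, 6, 14, 15] = [0, -1, 5, 6, 14, 15] -> [0, -1, 5, 6, 14, 15] (max |s|=15)
Stage 3 (OFFSET -1): 0+-1=-1, -1+-1=-2, 5+-1=4, 6+-1=5, 14+-1=13, 15+-1=14 -> [-1, -2, 4, 5, 13, 14] (max |s|=14)
Overall max amplitude: 19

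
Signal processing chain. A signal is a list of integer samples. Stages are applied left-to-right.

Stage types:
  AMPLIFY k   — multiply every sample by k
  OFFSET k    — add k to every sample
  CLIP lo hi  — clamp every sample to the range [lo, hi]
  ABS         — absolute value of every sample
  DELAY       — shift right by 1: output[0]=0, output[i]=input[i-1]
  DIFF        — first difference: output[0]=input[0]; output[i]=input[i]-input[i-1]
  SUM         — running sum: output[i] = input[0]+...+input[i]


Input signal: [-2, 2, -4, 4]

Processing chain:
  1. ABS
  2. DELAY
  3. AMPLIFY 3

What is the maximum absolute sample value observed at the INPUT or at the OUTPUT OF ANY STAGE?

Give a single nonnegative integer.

Answer: 12

Derivation:
Input: [-2, 2, -4, 4] (max |s|=4)
Stage 1 (ABS): |-2|=2, |2|=2, |-4|=4, |4|=4 -> [2, 2, 4, 4] (max |s|=4)
Stage 2 (DELAY): [0, 2, 2, 4] = [0, 2, 2, 4] -> [0, 2, 2, 4] (max |s|=4)
Stage 3 (AMPLIFY 3): 0*3=0, 2*3=6, 2*3=6, 4*3=12 -> [0, 6, 6, 12] (max |s|=12)
Overall max amplitude: 12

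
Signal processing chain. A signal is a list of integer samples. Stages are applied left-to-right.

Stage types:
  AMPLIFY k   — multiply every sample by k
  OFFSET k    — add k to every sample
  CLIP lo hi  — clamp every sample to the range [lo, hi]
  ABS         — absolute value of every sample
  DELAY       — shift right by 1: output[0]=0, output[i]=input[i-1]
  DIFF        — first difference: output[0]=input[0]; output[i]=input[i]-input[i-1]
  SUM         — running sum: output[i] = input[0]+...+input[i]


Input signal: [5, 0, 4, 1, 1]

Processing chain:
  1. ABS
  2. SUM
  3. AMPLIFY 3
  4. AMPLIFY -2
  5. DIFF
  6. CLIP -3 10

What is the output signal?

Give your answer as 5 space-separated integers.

Input: [5, 0, 4, 1, 1]
Stage 1 (ABS): |5|=5, |0|=0, |4|=4, |1|=1, |1|=1 -> [5, 0, 4, 1, 1]
Stage 2 (SUM): sum[0..0]=5, sum[0..1]=5, sum[0..2]=9, sum[0..3]=10, sum[0..4]=11 -> [5, 5, 9, 10, 11]
Stage 3 (AMPLIFY 3): 5*3=15, 5*3=15, 9*3=27, 10*3=30, 11*3=33 -> [15, 15, 27, 30, 33]
Stage 4 (AMPLIFY -2): 15*-2=-30, 15*-2=-30, 27*-2=-54, 30*-2=-60, 33*-2=-66 -> [-30, -30, -54, -60, -66]
Stage 5 (DIFF): s[0]=-30, -30--30=0, -54--30=-24, -60--54=-6, -66--60=-6 -> [-30, 0, -24, -6, -6]
Stage 6 (CLIP -3 10): clip(-30,-3,10)=-3, clip(0,-3,10)=0, clip(-24,-3,10)=-3, clip(-6,-3,10)=-3, clip(-6,-3,10)=-3 -> [-3, 0, -3, -3, -3]

Answer: -3 0 -3 -3 -3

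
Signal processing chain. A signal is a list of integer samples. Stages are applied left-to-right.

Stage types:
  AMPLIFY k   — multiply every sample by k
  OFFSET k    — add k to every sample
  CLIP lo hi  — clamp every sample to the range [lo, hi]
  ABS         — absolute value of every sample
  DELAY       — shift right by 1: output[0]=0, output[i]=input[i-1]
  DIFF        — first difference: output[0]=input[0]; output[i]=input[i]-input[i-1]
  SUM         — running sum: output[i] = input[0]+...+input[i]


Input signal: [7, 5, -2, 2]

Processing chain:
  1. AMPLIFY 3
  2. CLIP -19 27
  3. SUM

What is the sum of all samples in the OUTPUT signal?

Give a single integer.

Answer: 123

Derivation:
Input: [7, 5, -2, 2]
Stage 1 (AMPLIFY 3): 7*3=21, 5*3=15, -2*3=-6, 2*3=6 -> [21, 15, -6, 6]
Stage 2 (CLIP -19 27): clip(21,-19,27)=21, clip(15,-19,27)=15, clip(-6,-19,27)=-6, clip(6,-19,27)=6 -> [21, 15, -6, 6]
Stage 3 (SUM): sum[0..0]=21, sum[0..1]=36, sum[0..2]=30, sum[0..3]=36 -> [21, 36, 30, 36]
Output sum: 123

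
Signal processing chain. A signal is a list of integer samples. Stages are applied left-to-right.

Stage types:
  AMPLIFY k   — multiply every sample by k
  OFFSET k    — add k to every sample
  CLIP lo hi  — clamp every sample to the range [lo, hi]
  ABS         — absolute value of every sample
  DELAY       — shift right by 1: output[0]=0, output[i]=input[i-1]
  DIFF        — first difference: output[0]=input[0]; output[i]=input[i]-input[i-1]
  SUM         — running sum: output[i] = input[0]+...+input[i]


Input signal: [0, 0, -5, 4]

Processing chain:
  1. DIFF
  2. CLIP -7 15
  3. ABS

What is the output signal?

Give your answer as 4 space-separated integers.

Input: [0, 0, -5, 4]
Stage 1 (DIFF): s[0]=0, 0-0=0, -5-0=-5, 4--5=9 -> [0, 0, -5, 9]
Stage 2 (CLIP -7 15): clip(0,-7,15)=0, clip(0,-7,15)=0, clip(-5,-7,15)=-5, clip(9,-7,15)=9 -> [0, 0, -5, 9]
Stage 3 (ABS): |0|=0, |0|=0, |-5|=5, |9|=9 -> [0, 0, 5, 9]

Answer: 0 0 5 9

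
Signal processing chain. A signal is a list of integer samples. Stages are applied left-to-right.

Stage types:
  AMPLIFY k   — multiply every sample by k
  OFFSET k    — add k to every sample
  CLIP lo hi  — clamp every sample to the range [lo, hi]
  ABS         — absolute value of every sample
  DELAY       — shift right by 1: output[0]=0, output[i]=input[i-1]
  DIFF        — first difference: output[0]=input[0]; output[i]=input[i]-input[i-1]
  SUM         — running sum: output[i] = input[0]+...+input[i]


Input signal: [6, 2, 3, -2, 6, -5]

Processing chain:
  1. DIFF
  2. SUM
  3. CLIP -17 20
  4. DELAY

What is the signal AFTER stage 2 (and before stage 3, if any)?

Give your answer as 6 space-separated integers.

Input: [6, 2, 3, -2, 6, -5]
Stage 1 (DIFF): s[0]=6, 2-6=-4, 3-2=1, -2-3=-5, 6--2=8, -5-6=-11 -> [6, -4, 1, -5, 8, -11]
Stage 2 (SUM): sum[0..0]=6, sum[0..1]=2, sum[0..2]=3, sum[0..3]=-2, sum[0..4]=6, sum[0..5]=-5 -> [6, 2, 3, -2, 6, -5]

Answer: 6 2 3 -2 6 -5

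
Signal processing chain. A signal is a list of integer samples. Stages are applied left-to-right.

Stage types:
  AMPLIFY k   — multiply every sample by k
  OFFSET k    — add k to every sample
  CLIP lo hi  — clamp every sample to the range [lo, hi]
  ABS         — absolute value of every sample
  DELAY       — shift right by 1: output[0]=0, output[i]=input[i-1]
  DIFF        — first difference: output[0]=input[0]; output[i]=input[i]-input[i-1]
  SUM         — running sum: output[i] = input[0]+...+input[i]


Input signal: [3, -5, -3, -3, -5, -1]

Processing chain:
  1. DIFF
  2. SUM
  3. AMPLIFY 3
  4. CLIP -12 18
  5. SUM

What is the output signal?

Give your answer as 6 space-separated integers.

Input: [3, -5, -3, -3, -5, -1]
Stage 1 (DIFF): s[0]=3, -5-3=-8, -3--5=2, -3--3=0, -5--3=-2, -1--5=4 -> [3, -8, 2, 0, -2, 4]
Stage 2 (SUM): sum[0..0]=3, sum[0..1]=-5, sum[0..2]=-3, sum[0..3]=-3, sum[0..4]=-5, sum[0..5]=-1 -> [3, -5, -3, -3, -5, -1]
Stage 3 (AMPLIFY 3): 3*3=9, -5*3=-15, -3*3=-9, -3*3=-9, -5*3=-15, -1*3=-3 -> [9, -15, -9, -9, -15, -3]
Stage 4 (CLIP -12 18): clip(9,-12,18)=9, clip(-15,-12,18)=-12, clip(-9,-12,18)=-9, clip(-9,-12,18)=-9, clip(-15,-12,18)=-12, clip(-3,-12,18)=-3 -> [9, -12, -9, -9, -12, -3]
Stage 5 (SUM): sum[0..0]=9, sum[0..1]=-3, sum[0..2]=-12, sum[0..3]=-21, sum[0..4]=-33, sum[0..5]=-36 -> [9, -3, -12, -21, -33, -36]

Answer: 9 -3 -12 -21 -33 -36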